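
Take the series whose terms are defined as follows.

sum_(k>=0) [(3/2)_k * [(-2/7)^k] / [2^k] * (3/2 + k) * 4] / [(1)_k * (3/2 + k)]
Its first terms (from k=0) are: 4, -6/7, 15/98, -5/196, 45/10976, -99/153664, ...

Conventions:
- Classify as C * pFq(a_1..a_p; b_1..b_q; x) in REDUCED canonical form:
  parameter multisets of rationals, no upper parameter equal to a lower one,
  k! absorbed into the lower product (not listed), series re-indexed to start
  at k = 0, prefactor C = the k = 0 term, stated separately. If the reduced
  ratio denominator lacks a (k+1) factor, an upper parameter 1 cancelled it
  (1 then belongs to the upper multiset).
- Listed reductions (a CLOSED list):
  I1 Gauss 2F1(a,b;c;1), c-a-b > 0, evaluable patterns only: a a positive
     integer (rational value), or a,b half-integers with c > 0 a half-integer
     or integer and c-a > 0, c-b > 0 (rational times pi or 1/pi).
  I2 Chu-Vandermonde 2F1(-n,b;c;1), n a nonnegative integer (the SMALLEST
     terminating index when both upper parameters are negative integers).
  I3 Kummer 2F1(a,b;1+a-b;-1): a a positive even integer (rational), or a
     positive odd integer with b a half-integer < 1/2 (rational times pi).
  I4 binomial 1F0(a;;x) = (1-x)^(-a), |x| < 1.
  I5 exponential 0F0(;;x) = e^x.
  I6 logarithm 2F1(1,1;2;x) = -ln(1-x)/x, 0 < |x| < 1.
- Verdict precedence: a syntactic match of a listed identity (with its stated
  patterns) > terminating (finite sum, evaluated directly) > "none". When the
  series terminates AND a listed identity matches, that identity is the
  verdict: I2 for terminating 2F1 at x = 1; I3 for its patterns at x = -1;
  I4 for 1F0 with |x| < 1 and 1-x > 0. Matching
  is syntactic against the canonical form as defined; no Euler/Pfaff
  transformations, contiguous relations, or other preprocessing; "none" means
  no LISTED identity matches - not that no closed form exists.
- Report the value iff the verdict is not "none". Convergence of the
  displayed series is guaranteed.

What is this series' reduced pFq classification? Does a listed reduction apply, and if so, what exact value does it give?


Reduced: x = -1/7, 1F0, upper = {3/2}, lower = {-}, C = 4. Verdict at x = -1/7: the binomial series (I4) matches (the 1F0 binomial series: exponent -3/2, x = -1/7). Its exact value is 4 * (8/7)^(-3/2).

Key observation: with t_0 = 4, (1)_k (C = 4) is k! itself.
Adjacent-term ratio: r(k) = (-1/7) * (k+3/2) / [(k+1)] - rational in k. x = (-1/7); t_0 = 4; negate the roots.


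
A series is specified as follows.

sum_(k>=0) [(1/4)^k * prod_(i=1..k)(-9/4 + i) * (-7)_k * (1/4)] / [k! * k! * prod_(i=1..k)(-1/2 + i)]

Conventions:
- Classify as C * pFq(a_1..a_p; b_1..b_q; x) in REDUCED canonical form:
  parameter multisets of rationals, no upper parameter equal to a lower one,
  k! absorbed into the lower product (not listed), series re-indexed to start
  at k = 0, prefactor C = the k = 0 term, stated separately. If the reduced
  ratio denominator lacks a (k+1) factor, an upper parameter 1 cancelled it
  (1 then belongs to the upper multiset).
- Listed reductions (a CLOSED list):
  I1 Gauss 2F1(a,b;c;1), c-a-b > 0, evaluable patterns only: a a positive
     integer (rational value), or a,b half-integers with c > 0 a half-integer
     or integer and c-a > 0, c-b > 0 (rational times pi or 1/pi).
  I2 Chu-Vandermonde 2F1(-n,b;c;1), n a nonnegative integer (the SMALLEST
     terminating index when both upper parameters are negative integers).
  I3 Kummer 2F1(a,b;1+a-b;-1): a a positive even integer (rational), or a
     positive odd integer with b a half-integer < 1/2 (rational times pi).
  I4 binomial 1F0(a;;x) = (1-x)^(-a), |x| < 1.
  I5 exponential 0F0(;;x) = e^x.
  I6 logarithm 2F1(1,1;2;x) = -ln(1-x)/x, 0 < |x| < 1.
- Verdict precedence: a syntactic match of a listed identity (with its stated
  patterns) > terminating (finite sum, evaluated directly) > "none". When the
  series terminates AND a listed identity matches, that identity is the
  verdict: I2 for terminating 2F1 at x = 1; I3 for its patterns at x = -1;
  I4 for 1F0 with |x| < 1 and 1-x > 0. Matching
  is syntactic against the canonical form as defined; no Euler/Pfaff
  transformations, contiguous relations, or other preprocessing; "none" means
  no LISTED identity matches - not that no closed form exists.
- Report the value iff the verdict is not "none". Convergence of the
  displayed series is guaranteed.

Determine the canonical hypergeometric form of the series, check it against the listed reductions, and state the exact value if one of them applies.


Key step: t_0 = 1/4 here, and the lower running product (prefactor 1/4) is a rising factorial.
Term ratio: r(k) = (1/4) * (k-7) (k-5/4) / [(k+1/2) (k+1) (k+1)] - rational in k, leading ratio (1/4); with t_0 = 1/4, classification follows.

The series (x = 1/4) is 2F2: upper {-7, -5/4}, lower {1/2, 1}, prefactor 1/4. Verdict: terminating - upper parameter -7 makes this a finite sum (last index 7), evaluated exactly. Sum: 2323825051817/1648864788480.


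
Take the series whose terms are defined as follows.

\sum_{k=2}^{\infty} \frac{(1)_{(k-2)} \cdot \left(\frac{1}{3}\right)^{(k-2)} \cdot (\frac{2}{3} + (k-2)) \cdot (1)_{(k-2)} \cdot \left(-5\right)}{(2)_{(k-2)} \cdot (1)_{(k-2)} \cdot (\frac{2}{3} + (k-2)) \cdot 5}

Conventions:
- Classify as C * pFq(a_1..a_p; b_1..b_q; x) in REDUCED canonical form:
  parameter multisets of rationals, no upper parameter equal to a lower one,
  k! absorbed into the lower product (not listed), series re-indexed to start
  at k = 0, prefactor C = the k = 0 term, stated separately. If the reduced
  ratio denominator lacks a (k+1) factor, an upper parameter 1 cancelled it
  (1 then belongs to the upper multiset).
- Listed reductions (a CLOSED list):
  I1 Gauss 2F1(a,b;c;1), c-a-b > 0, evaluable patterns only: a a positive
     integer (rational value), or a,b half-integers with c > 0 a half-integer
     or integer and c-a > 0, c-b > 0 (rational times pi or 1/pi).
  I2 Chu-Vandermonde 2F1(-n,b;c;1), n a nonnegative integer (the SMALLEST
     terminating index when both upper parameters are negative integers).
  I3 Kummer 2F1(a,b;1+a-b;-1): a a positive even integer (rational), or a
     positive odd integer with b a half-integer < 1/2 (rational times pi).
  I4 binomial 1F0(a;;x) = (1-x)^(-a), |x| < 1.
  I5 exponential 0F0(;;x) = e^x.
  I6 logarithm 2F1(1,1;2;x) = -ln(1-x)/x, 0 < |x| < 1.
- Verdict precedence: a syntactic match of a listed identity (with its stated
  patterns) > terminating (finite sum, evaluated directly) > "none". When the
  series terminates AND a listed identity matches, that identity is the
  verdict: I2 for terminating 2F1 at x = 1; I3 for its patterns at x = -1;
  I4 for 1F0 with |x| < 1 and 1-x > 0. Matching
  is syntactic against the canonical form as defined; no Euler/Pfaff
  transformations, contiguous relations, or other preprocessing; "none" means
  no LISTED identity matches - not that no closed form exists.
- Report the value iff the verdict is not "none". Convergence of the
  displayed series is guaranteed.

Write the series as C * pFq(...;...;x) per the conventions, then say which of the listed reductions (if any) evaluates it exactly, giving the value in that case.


Classification (C = -1): 2F1 with upper {1, 1}, lower {2}, argument x = \frac{1}{3}. Verdict: logarithm (I6) applies (the logarithm: parameters (1,1;2), x = \frac{1}{3}). Its exact value is 3 \cdot \ln\left(\frac{2}{3}\right).

The tell: t_0 = -1 here, and (1)_k (C = -1) is k! itself.
Step ratio: r(k) = \frac{1}{3} * (k+1) (k+1) / [(k+2) (k+1)] - rational in k. x = \frac{1}{3}; t_0 = -1; negate the roots.


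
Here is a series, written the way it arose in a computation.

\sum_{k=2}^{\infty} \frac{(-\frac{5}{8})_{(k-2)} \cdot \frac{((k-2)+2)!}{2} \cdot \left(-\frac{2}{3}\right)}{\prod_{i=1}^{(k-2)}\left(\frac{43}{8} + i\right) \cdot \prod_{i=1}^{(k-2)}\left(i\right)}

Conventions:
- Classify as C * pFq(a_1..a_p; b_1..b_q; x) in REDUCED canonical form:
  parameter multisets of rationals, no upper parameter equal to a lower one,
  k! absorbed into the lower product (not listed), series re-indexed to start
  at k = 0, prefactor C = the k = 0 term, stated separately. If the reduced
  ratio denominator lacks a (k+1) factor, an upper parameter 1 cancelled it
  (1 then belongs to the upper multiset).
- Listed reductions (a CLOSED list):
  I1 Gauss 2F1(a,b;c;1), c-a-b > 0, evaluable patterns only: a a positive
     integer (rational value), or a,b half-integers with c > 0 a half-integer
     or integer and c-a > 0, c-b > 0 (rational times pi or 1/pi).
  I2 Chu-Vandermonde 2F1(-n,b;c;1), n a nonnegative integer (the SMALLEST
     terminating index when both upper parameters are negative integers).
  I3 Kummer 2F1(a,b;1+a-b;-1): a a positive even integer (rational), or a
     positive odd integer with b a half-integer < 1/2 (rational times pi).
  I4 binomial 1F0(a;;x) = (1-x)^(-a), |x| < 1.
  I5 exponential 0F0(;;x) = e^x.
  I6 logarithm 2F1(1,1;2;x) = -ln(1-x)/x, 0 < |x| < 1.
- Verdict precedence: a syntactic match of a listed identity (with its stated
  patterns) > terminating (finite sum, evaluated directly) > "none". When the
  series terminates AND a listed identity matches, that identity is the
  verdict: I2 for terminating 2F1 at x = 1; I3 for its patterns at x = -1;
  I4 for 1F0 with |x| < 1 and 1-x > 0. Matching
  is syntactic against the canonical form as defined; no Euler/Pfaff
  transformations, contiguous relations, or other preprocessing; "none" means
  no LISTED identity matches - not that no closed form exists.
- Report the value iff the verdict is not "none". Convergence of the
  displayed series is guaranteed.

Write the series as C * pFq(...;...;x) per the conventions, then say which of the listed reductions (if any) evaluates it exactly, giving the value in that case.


Reduced: x = 1, 2F1, upper = {-\frac{5}{8}, 3}, lower = {\frac{51}{8}}, C = -\frac{2}{3}. Verdict: Gauss's theorem (I1) fires (x = 1: the Gamma ratio telescopes since c-a-b = 4 > 0 and a = 3 in Z>0). Value: -\frac{903}{2048}.

Structural cue: from the first term -\frac{2}{3}: the product of the first k integers (prefactor -2/3) is k!.
Term ratio: r(k) = 1 * (k-\frac{5}{8}) (k+3) / [(k+\frac{51}{8}) (k+1)] - rational in k, leading ratio 1; with t_0 = -\frac{2}{3}, classification follows.


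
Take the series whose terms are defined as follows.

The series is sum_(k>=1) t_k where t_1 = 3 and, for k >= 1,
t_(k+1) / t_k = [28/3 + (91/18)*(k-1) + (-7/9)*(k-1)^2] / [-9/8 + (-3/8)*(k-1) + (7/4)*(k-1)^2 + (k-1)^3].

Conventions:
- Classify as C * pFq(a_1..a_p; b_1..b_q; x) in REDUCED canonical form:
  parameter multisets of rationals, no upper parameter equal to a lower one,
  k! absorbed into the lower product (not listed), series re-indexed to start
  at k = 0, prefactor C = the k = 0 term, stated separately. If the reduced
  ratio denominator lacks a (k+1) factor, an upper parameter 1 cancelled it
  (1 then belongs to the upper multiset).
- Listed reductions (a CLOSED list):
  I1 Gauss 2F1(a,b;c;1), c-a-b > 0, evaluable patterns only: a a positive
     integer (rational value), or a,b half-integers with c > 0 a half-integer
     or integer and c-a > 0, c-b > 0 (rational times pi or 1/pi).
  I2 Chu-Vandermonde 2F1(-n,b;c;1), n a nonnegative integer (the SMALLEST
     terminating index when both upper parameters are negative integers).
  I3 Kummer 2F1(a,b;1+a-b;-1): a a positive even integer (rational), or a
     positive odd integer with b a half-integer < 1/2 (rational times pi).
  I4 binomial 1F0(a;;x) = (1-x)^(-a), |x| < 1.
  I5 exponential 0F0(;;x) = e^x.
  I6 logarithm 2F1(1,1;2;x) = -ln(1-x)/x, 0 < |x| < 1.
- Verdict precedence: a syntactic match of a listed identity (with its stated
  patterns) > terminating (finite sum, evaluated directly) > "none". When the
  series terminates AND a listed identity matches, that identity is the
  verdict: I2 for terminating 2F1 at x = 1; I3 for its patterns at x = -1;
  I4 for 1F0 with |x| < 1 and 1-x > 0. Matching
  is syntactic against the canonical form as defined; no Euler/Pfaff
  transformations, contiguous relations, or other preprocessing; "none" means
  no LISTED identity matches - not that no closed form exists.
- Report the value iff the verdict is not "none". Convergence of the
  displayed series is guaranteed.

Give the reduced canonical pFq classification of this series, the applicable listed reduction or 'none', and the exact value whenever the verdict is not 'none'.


Structural cue: x = (-7/9) and the ratio is unreduced: k + 3/2 divides both sides (C = 3).
Consecutive-term ratio: r(k) = (-7/9) * (k-8) / [(k-3/4) (k+1)] - rational in k, leading ratio (-7/9); with t_0 = 3, classification follows.

The series (x = -7/9) is 1F1: upper {-8}, lower {-3/4}, prefactor 3. Verdict: terminating - the sum ends at index 8 because -8 is a negative integer; exact evaluation follows. Sum: -1523128780358519/1888674883875.


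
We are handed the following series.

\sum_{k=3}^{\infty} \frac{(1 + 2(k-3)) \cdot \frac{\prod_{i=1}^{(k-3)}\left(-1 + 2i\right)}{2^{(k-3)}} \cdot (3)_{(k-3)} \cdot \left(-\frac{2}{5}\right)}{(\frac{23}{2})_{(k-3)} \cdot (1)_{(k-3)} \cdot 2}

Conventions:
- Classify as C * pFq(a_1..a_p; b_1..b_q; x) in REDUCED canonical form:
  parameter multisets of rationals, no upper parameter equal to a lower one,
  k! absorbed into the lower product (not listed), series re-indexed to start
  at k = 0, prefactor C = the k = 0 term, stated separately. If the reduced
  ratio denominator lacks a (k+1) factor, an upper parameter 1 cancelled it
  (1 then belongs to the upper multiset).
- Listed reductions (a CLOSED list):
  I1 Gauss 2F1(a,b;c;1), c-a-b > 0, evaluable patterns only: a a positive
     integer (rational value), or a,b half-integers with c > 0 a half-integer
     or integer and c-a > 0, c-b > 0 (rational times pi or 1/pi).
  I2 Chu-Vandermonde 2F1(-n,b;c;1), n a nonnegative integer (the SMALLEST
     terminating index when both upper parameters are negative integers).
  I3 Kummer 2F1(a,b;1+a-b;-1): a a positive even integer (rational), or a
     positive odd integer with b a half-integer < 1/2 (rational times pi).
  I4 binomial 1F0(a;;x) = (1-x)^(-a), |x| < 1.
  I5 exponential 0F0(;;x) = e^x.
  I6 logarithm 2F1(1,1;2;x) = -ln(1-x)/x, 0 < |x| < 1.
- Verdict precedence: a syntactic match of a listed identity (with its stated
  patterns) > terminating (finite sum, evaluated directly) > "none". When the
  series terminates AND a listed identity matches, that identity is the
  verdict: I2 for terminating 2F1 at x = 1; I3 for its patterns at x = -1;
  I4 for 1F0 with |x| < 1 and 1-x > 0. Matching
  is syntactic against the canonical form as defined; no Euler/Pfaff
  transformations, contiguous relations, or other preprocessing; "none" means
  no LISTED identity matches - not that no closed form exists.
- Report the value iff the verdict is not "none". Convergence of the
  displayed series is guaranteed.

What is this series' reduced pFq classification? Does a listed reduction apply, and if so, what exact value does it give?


The tell: t_0 being -\frac{1}{5}, the (2k+1) factor (prefactor -1/5) shifts (1/2)_k to (3/2)_k.
Step ratio: r(k) = 1 * (k+\frac{3}{2}) (k+3) / [(k+\frac{23}{2}) (k+1)] - rational in k, leading ratio 1; with t_0 = -\frac{1}{5}, classification follows.

x = 1 here; the reduced form reads 2F1, upper {\frac{3}{2}, 3}, lower {\frac{23}{2}}, C = -\frac{1}{5}. Verdict: this is Gauss's theorem (I1) (x = 1: the Gamma ratio telescopes since c-a-b = 7 > 0 and a = 3 in Z>0). Exact value: -\frac{323}{960}.


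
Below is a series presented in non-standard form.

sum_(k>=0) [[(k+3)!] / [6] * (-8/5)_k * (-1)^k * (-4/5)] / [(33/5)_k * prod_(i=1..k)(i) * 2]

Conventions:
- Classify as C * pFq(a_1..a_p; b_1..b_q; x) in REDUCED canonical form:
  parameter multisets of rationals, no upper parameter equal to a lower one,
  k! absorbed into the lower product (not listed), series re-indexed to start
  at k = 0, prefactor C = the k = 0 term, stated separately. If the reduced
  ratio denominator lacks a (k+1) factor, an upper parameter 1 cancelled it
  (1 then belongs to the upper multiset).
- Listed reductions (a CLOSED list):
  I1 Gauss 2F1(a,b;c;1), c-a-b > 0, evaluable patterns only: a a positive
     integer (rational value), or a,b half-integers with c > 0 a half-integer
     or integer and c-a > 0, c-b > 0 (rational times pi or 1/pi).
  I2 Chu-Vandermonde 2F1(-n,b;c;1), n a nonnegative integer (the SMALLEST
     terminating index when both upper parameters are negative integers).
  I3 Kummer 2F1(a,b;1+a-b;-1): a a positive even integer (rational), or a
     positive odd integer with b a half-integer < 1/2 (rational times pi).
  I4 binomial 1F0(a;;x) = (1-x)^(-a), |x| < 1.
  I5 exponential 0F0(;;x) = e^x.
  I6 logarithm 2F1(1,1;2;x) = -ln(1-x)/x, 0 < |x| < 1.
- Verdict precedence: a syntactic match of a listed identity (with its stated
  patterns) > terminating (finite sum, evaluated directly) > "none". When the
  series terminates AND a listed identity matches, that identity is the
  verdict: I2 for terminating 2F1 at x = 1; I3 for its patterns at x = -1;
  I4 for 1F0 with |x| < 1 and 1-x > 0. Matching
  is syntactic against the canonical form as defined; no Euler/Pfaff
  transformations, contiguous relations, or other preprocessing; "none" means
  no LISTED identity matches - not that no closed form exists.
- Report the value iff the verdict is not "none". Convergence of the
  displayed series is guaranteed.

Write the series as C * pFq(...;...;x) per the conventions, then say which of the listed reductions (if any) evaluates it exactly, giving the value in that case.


With C = -2/5: the canonical form is 2F1(-8/5, 4; 33/5; -1). Verdict: the Kummer evaluation I3 matches (x = -1; c = 33/5 equals 1+a-b for upper {-8/5, 4}: listed pattern). Sum: -322/375.

Key observation: with t_0 = -2/5, the constant factors (C = -2/5, x = -1) combine into one prefactor.
Ratio: r(k) = (-1) * (k-8/5) (k+4) / [(k+33/5) (k+1)] - poly over poly, x = (-1) from leading terms; C = -2/5 at k = 0.


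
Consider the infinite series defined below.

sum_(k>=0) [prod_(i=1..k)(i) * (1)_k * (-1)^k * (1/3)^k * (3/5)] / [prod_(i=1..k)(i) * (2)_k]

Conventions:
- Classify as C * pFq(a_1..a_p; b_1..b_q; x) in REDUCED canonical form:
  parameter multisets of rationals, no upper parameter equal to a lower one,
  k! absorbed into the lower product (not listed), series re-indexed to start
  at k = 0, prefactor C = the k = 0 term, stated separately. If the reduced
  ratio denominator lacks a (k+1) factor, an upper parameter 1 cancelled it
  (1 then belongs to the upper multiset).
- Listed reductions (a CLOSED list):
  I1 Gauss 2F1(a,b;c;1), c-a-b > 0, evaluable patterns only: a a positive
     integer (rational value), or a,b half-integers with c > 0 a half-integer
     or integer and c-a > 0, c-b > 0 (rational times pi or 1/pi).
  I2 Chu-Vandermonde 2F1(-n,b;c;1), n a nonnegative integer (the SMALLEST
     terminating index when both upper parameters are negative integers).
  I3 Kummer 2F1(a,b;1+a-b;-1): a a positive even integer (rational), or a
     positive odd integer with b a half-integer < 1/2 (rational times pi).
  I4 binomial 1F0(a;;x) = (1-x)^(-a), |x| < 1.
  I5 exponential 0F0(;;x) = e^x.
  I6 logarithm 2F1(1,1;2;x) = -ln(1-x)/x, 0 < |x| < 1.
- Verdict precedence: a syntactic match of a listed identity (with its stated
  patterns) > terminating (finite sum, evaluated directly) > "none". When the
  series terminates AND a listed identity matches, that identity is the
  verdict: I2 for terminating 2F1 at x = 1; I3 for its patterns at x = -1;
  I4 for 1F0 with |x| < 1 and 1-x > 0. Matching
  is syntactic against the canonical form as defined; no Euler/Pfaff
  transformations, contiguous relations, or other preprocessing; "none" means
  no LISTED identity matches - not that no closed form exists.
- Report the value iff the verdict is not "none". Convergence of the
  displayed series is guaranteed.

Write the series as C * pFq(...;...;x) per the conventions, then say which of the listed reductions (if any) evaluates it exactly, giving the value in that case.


Prefactor 3/5, argument -1/3: 2F1 with upper {1, 1} over lower {2}. Verdict (x = -1/3): the I6 logarithm reduction applies (the logarithm: parameters (1,1;2), x = -1/3). Hence: (9/5) * ln(4/3).

First insight: t_0 being 3/5, the product of the first k integers (C = 3/5) is k!.
Consecutive-term ratio: r(k) = (-1/3) * (k+1) (k+1) / [(k+2) (k+1)] - rational in k. x = (-1/3); t_0 = 3/5; negate the roots.


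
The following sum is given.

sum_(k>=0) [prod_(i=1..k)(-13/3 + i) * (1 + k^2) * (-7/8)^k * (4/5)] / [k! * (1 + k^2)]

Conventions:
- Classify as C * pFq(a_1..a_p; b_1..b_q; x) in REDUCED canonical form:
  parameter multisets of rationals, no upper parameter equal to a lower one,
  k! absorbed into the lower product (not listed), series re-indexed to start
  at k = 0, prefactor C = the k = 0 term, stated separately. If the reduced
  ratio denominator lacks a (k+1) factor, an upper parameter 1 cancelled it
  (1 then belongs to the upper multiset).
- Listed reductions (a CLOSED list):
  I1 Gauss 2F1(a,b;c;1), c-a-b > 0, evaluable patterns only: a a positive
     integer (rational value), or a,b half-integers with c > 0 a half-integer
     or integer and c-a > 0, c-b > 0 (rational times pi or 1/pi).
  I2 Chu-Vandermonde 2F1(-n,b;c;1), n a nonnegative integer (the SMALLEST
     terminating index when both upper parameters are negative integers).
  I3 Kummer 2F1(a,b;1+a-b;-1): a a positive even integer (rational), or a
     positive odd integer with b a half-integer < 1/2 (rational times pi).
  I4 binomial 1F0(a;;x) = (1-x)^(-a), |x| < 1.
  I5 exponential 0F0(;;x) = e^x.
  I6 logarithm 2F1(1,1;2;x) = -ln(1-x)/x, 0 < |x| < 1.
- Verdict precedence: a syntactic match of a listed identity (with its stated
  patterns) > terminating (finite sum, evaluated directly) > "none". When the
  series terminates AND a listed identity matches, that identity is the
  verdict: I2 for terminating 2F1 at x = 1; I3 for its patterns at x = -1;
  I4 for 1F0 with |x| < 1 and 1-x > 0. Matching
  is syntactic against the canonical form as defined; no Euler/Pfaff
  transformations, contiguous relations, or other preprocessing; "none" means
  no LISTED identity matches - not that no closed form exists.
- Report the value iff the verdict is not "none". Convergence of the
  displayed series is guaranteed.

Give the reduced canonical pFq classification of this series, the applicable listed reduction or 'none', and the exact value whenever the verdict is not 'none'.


The series (x = -7/8) is 1F0: upper {-10/3}, lower {-}, prefactor 4/5. Verdict: the I4 binomial reduction applies (the 1F0 binomial series: exponent 10/3, x = -7/8). Its exact value is (4/5) * (15/8)^(10/3).

Structural cue: with t_0 = 4/5, the running product (prefactor 4/5) telescopes to a rising factorial.
Ratio: r(k) = (-7/8) * (k-10/3) / [(k+1)] - rational in k, leading ratio (-7/8); with t_0 = 4/5, classification follows.


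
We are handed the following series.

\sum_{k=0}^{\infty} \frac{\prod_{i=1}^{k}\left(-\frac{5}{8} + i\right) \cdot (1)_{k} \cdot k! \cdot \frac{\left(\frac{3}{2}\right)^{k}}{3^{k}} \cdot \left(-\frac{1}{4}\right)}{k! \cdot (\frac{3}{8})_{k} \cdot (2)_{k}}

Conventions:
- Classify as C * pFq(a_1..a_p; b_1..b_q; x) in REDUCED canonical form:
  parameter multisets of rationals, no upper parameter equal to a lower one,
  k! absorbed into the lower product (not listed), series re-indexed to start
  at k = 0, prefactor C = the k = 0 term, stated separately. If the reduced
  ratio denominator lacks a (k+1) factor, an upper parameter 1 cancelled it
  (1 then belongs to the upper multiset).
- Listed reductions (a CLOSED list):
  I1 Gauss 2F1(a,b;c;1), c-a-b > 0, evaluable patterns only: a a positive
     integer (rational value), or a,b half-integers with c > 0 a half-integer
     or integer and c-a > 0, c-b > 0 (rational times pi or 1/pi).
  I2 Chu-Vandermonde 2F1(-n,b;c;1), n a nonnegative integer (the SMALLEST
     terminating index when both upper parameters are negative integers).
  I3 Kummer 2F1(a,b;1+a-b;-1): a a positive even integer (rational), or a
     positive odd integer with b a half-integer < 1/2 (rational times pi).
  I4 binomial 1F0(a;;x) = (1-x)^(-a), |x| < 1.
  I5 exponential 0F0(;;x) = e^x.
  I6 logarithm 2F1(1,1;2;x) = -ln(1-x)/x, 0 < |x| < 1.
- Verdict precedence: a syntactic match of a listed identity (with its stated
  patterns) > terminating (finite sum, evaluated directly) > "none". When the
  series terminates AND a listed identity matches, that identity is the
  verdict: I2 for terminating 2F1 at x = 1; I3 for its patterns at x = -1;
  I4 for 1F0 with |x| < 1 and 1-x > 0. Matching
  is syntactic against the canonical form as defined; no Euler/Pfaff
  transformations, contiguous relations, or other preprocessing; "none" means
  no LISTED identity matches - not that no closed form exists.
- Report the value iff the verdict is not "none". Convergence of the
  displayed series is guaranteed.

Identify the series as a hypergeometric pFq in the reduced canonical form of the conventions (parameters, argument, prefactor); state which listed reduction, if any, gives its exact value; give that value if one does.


Key observation: from the first term -\frac{1}{4}: the parameter 3/8 appears in both the upper and lower lists and cancels.
Ratio: r(k) = \frac{1}{2} * (k+1) (k+1) / [(k+2) (k+1)] ; factor over Q: parameters, x = \frac{1}{2}, and C = -\frac{1}{4}.

Reduced: x = \frac{1}{2}, 2F1, upper = {1, 1}, lower = {2}, C = -\frac{1}{4}. Verdict: this is the I6 logarithm reduction (the logarithm: parameters (1,1;2), x = \frac{1}{2}). Sum: \frac{1}{2} \cdot \ln\left(\frac{1}{2}\right).


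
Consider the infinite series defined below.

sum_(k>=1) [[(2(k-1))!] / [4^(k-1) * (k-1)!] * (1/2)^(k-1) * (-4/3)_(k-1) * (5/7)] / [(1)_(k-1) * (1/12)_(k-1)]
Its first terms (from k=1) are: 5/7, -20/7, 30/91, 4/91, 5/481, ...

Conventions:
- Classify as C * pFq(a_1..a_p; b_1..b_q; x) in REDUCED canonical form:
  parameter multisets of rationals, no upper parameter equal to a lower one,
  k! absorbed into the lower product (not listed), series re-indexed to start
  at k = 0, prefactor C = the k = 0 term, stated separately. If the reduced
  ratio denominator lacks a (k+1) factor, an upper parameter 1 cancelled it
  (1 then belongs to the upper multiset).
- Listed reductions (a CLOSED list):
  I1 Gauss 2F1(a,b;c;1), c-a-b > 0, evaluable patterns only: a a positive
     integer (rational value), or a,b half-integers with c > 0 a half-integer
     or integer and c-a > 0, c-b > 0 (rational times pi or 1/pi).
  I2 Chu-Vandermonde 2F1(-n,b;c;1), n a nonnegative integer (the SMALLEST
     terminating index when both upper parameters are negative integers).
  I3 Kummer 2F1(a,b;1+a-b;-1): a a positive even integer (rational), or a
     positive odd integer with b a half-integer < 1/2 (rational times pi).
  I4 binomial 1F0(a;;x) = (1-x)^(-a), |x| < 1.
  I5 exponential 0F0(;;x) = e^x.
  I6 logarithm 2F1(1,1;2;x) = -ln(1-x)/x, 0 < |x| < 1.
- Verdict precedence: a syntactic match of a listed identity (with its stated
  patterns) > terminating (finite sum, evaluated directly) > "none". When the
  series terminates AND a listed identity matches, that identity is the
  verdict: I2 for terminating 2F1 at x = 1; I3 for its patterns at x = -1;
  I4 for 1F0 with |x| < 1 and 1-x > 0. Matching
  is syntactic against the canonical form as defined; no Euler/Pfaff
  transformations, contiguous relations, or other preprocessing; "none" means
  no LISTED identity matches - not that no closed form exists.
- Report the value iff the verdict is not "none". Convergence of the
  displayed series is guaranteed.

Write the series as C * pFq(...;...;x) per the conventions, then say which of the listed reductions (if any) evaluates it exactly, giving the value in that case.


The series (x = 1/2) is 2F1: upper {-4/3, 1/2}, lower {1/12}, prefactor 5/7. Verdict: none. A 2F1 with upper {-4/3, 1/2} fits none of I1-I6 at x = 1/2; the sum runs forever.

The tell: t_0 being 5/7, (1)_k (prefactor 5/7) is k! itself.
Step ratio: r(k) = (1/2) * (k-4/3) (k+1/2) / [(k+1/12) (k+1)] - rational in k, leading ratio (1/2); with t_0 = 5/7, classification follows.


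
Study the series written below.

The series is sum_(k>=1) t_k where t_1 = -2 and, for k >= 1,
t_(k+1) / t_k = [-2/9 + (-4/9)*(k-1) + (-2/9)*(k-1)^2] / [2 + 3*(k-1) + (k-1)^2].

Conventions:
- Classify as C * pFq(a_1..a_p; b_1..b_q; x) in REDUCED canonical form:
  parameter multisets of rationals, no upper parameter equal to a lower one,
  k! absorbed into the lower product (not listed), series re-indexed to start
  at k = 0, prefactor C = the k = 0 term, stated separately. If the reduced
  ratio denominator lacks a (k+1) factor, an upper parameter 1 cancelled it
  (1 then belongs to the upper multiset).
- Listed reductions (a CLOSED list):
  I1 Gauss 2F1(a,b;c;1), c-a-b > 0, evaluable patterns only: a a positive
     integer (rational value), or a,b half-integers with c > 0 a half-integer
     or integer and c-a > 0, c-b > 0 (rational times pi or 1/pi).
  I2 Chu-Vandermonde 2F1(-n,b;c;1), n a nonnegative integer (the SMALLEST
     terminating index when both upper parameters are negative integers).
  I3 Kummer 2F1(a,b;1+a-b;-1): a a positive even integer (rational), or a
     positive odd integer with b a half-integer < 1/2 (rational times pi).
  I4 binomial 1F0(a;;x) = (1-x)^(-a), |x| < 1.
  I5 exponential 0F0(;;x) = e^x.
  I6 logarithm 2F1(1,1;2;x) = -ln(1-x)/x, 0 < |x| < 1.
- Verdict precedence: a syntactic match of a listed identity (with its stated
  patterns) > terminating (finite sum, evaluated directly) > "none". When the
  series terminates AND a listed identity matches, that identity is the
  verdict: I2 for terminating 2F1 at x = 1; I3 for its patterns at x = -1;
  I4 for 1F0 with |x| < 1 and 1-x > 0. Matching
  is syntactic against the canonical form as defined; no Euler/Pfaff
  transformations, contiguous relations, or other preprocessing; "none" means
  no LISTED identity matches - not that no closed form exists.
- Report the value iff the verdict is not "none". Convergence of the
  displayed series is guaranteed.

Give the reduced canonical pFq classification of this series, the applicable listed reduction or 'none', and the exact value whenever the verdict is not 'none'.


Classification (C = -2): 2F1 with upper {1, 1}, lower {2}, argument x = -2/9. Verdict (x = -2/9): the logarithmic series (I6) applies (the logarithm: parameters (1,1;2), x = -2/9). Value: (-9) * ln(11/9).

The tell: t_0 being -2, the expanded ratio factors over Q; C = -2, x = -2/9, roots give parameters.
Ratio: r(k) = (-2/9) * (k+1) (k+1) / [(k+2) (k+1)] - rational; roots negated = parameters, x = (-2/9), C = -2.


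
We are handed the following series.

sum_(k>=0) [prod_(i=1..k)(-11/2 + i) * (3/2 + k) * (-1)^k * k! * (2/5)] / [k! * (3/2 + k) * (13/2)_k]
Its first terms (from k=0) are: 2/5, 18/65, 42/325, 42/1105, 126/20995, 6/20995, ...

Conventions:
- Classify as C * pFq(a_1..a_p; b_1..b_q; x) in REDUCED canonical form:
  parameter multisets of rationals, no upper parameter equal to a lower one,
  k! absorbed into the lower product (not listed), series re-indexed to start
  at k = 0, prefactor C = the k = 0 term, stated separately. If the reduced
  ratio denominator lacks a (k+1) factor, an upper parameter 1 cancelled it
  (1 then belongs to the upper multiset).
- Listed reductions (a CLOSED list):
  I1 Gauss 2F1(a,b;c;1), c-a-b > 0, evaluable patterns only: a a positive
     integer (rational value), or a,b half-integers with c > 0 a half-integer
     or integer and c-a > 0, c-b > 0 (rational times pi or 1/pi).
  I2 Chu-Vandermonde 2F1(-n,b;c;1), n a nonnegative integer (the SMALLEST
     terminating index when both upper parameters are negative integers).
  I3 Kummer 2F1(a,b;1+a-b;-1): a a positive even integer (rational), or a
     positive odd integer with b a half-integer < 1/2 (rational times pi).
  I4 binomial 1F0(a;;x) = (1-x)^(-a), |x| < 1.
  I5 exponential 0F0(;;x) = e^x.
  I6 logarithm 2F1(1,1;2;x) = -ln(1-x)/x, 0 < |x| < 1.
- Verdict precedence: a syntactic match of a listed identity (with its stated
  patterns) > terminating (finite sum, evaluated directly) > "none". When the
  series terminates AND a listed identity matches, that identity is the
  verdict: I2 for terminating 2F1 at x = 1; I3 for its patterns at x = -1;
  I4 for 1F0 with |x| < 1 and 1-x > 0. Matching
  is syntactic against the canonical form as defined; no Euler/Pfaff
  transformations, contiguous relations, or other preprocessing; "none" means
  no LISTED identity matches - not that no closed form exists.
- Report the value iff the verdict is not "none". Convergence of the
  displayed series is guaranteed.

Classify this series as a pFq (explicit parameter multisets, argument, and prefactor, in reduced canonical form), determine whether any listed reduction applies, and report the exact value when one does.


With C = 2/5: the canonical form is 2F1(-9/2, 1; 13/2; -1). Verdict: the Kummer evaluation I3 applies (x = -1; c = 13/2 equals 1+a-b for upper {-9/2, 1}: listed pattern). Value: (693/2560) * pi.

The tell: from the first term 2/5: the running product (C = 2/5) telescopes to a rising factorial.
Step ratio: r(k) = (-1) * (k-9/2) (k+1) / [(k+13/2) (k+1)] - rational in k. x = (-1); t_0 = 2/5; negate the roots.


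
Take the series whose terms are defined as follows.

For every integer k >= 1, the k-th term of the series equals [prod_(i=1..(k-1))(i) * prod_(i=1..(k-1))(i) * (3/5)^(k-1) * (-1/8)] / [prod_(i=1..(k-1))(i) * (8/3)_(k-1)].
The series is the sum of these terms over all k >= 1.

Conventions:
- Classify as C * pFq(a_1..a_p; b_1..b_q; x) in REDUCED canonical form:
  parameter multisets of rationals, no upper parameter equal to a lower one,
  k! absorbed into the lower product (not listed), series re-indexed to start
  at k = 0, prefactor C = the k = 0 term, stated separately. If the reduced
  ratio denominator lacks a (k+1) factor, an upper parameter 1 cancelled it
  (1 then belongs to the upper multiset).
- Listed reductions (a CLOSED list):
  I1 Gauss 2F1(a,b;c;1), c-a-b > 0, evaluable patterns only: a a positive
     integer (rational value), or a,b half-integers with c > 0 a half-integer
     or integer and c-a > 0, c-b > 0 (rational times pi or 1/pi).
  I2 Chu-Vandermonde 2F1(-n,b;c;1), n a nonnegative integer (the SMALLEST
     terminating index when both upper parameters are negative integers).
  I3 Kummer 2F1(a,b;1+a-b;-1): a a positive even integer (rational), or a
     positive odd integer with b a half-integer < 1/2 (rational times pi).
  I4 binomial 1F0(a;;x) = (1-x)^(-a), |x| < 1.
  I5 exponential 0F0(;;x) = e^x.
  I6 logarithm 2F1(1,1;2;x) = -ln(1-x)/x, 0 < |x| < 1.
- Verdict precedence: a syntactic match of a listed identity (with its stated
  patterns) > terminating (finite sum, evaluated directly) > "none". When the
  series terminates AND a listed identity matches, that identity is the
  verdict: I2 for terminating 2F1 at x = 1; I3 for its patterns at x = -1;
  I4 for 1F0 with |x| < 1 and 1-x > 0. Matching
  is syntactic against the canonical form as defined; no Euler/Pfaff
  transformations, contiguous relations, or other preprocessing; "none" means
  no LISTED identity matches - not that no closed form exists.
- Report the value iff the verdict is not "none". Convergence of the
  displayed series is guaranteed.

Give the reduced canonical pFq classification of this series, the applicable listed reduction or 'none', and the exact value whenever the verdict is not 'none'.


First insight: with t_0 = -1/8, the product of the first k integers (C = -1/8, x = 3/5) is k!.
Ratio: r(k) = (3/5) * (k+1) (k+1) / [(k+8/3) (k+1)] - rational; roots negated = parameters, x = (3/5), C = -1/8.

Reduced: x = 3/5, 2F1, upper = {1, 1}, lower = {8/3}, C = -1/8. Verdict: none. No listed pattern accepts 2F1(1, 1; 8/3; 3/5).


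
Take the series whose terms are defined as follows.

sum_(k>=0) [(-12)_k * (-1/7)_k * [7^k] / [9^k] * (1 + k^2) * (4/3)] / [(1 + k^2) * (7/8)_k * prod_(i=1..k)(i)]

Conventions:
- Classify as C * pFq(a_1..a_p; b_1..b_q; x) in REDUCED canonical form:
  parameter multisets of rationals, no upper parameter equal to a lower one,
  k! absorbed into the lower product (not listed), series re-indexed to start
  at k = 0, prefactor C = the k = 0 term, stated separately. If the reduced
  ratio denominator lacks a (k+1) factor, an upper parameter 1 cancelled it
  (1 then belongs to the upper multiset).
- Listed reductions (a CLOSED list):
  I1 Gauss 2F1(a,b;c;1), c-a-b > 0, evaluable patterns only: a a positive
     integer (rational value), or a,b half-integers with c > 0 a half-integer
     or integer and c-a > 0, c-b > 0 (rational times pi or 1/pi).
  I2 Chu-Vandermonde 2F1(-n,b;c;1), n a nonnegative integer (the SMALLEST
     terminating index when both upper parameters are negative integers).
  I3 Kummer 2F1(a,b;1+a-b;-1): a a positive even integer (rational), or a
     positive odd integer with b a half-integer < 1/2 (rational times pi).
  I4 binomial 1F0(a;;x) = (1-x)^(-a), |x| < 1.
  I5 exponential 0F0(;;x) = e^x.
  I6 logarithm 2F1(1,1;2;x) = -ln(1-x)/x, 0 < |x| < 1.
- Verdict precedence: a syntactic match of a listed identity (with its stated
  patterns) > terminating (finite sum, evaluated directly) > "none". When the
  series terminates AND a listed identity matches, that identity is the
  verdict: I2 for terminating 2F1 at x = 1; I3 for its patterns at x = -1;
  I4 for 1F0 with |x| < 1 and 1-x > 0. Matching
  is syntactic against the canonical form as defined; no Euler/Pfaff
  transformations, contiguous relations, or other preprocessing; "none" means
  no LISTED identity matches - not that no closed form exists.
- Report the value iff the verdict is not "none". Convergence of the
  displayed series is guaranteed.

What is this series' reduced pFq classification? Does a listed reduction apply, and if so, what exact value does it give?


x = 7/9 here; the reduced form reads 2F1, upper {-12, -1/7}, lower {7/8}, C = 4/3. Verdict: terminating - upper -12 stops the sum at k = 12; the 13 terms are added exactly. Hence: 15625252363347705643412/7697522079513114594255.

Structural cue: with t_0 = 4/3, k^2 + 1 divides numerator and denominator alike; prefactor 4/3 after cancelling.
Consecutive-term ratio: r(k) = (7/9) * (k-12) (k-1/7) / [(k+7/8) (k+1)] - rational in k, leading ratio (7/9); with t_0 = 4/3, classification follows.


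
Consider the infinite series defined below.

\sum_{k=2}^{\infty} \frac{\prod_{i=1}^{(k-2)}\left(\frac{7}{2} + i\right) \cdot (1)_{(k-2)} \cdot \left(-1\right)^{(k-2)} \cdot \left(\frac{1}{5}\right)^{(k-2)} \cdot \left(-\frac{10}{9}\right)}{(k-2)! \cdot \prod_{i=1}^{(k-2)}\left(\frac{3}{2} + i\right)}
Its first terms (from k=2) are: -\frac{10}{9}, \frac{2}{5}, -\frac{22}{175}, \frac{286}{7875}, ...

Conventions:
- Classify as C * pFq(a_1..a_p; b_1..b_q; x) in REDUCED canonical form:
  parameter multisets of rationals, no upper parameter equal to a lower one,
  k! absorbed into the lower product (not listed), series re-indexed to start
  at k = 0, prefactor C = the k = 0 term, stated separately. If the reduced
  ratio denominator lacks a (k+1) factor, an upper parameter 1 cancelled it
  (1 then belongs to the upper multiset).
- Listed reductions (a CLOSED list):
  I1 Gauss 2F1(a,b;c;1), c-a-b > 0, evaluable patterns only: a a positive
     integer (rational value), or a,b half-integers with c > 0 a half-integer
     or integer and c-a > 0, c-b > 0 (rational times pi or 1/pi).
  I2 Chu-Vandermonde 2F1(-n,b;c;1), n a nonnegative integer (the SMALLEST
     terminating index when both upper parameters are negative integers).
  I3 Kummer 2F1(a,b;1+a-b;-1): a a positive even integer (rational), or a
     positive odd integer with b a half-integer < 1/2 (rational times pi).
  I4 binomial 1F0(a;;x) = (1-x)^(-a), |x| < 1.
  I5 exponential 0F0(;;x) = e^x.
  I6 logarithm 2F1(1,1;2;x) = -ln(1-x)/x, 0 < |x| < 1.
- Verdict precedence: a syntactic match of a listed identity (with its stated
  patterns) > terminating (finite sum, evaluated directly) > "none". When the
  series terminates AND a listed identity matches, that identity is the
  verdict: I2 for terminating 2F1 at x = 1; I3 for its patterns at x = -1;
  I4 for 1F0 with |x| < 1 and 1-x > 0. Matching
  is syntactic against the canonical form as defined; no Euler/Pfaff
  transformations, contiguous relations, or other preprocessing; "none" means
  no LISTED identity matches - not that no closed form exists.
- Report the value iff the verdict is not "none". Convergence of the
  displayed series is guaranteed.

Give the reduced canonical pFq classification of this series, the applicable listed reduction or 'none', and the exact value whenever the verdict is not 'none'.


x = -\frac{1}{5} here; the reduced form reads 2F1, upper {1, \frac{9}{2}}, lower {\frac{5}{2}}, C = -\frac{10}{9}. Verdict: none (x = -\frac{1}{5}): each listed identity misses the multisets {1, \frac{9}{2}} ; {\frac{5}{2}}.

The tell: t_0 being -\frac{10}{9}, the lower running product (C = -10/9, x = -1/5) is a rising factorial.
Consecutive-term ratio: r(k) = -\frac{1}{5} * (k+1) (k+\frac{9}{2}) / [(k+\frac{5}{2}) (k+1)] - rational in k. x = -\frac{1}{5}; t_0 = -\frac{10}{9}; negate the roots.
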